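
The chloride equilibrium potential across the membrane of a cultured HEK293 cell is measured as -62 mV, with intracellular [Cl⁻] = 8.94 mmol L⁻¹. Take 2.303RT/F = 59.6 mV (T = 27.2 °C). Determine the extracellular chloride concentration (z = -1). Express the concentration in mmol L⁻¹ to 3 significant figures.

98.1 mmol L⁻¹

Nernst: E = (59.6/-1) · log₁₀([out]/[in]), so log₁₀([out]/[in]) = -62.0 × -1 / 59.6 = 1.0403.
[out]/[in] = 10^(1.0403) = 10.97.
[out] = 10.97 × 8.94 = 98.09 mmol L⁻¹.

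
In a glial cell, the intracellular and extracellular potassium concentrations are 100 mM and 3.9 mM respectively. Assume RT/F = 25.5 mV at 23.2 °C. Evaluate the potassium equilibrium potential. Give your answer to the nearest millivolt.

E = (25.5/z) · ln([K⁺]_out/[K⁺]_in) with z = +1.
= (25.5/1) · ln(3.9/100) = 25.50 · ln(0.039)
= 25.50 · (-3.2442) = -82.73 mV

-83 mV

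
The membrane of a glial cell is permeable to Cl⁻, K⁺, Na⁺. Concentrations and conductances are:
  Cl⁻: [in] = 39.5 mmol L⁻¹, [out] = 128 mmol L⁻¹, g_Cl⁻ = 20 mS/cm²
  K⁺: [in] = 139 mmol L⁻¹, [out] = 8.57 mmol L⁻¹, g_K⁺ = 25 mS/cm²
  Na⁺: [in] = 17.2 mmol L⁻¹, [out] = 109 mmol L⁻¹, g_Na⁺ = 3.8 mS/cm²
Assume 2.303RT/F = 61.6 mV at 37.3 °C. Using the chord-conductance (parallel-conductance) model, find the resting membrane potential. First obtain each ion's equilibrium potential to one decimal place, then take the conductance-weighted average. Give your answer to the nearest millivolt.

E_Cl⁻ = (61.6/-1)·log₁₀(128/39.5) = -31.5 mV
E_K⁺ = (61.6/1)·log₁₀(8.57/139) = -74.5 mV
E_Na⁺ = (61.6/1)·log₁₀(109/17.2) = 49.4 mV
Vm = (Σ gᵢEᵢ)/(Σ gᵢ) = (20·-31.5 + 25·-74.5 + 3.8·49.4) / (20 + 25 + 3.8)
= -2304.78 / 48.8 = -47.23 mV

-47 mV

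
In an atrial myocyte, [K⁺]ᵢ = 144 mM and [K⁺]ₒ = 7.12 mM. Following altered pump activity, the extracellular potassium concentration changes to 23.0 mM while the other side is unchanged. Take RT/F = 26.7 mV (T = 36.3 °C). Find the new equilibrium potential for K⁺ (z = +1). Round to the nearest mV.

-49 mV

After the shift: [K⁺]_out = 23.0, [K⁺]_in = 144 mM.
E_new = (26.7/1)·ln(23.0/144) = 26.70 · (-1.8343) = -48.98 mV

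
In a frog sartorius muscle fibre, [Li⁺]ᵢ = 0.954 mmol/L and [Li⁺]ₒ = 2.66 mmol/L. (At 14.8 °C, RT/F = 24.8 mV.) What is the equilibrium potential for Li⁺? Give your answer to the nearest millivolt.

E = (24.8/z) · ln([Li⁺]_out/[Li⁺]_in) with z = +1.
= (24.8/1) · ln(2.66/0.954) = 24.80 · ln(2.788)
= 24.80 · (1.0254) = 25.43 mV

25 mV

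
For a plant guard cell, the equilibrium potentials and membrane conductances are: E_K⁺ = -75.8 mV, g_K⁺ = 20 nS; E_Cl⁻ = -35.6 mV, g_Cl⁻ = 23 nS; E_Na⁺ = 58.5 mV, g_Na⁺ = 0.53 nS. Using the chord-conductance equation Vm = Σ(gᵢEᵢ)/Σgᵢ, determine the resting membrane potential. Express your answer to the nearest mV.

Σ gᵢEᵢ = 20·(-75.8) + 23·(-35.6) + 0.53·(58.5) = -2303.80
Σ gᵢ = 20 + 23 + 0.53 = 43.53
Vm = -2303.80 / 43.53 = -52.92 mV

-53 mV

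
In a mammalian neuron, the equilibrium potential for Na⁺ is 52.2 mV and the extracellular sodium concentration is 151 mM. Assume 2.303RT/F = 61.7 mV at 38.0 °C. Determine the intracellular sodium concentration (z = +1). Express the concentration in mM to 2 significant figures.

22 mM

Nernst: E = (61.7/1) · log₁₀([out]/[in]), so log₁₀([out]/[in]) = 52.2 × 1 / 61.7 = 0.8460.
[out]/[in] = 10^(0.8460) = 7.015.
[in] = 151 / 7.015 = 21.53 mM.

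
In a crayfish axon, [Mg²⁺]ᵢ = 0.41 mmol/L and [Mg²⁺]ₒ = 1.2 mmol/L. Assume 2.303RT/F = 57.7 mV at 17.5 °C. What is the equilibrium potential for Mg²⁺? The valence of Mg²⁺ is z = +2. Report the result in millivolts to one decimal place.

E = (57.7/z) · log₁₀([Mg²⁺]_out/[Mg²⁺]_in) with z = +2.
= (57.7/2) · log₁₀(1.2/0.41) = 28.85 · log₁₀(2.927)
= 28.85 · (0.4664) = 13.46 mV

13.5 mV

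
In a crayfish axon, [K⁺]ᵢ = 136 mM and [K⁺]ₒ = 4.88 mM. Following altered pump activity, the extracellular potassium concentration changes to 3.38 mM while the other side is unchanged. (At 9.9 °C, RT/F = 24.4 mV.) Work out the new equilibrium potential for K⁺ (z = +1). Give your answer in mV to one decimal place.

-90.2 mV

After the shift: [K⁺]_out = 3.38, [K⁺]_in = 136 mM.
E_new = (24.4/1)·ln(3.38/136) = 24.40 · (-3.6948) = -90.15 mV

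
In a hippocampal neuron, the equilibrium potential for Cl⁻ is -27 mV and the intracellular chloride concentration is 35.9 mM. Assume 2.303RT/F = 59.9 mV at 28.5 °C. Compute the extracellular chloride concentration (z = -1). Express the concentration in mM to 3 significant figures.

Nernst: E = (59.9/-1) · log₁₀([out]/[in]), so log₁₀([out]/[in]) = -27.0 × -1 / 59.9 = 0.4508.
[out]/[in] = 10^(0.4508) = 2.823.
[out] = 2.823 × 35.9 = 101.4 mM.

101 mM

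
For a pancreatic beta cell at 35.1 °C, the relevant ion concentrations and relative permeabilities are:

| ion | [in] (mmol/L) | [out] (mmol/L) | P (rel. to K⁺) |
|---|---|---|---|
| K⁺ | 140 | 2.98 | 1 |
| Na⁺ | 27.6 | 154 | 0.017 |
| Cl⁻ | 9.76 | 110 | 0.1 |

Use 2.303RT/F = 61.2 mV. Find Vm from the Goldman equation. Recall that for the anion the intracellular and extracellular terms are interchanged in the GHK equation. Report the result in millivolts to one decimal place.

Vm = 61.2 · log₁₀[(Σ P·[cation]ₒ + Σ P·[anion]ᵢ) / (Σ P·[cation]ᵢ + Σ P·[anion]ₒ)]
Numerator = 1×2.98 + 0.017×154 + 0.1×9.76 = 6.574
Denominator = 1×140 + 0.017×27.6 + 0.1×110 = 151.5
Vm = 61.2 · log₁₀(0.043402) = 61.2 × (-1.3625) = -83.38 mV

-83.4 mV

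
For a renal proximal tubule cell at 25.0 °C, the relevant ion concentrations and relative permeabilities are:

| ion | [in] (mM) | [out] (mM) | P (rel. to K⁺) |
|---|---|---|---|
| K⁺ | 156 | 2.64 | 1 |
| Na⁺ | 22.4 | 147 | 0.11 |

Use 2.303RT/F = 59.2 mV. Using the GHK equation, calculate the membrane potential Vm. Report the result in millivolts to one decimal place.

Vm = 59.2 · log₁₀[(Σ P·[cation]ₒ + Σ P·[anion]ᵢ) / (Σ P·[cation]ᵢ + Σ P·[anion]ₒ)]
Numerator = 1×2.64 + 0.11×147 = 18.81
Denominator = 1×156 + 0.11×22.4 = 158.5
Vm = 59.2 · log₁₀(0.1187) = 59.2 × (-0.9255) = -54.79 mV

-54.8 mV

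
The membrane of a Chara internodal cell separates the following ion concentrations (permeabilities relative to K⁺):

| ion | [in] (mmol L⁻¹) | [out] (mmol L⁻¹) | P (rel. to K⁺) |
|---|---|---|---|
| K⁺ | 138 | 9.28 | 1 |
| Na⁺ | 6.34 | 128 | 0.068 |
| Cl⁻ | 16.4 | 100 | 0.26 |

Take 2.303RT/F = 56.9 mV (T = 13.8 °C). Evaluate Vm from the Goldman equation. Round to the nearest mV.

Vm = 56.9 · log₁₀[(Σ P·[cation]ₒ + Σ P·[anion]ᵢ) / (Σ P·[cation]ᵢ + Σ P·[anion]ₒ)]
Numerator = 1×9.28 + 0.068×128 + 0.26×16.4 = 22.25
Denominator = 1×138 + 0.068×6.34 + 0.26×100 = 164.4
Vm = 56.9 · log₁₀(0.1353) = 56.9 × (-0.8687) = -49.43 mV

-49 mV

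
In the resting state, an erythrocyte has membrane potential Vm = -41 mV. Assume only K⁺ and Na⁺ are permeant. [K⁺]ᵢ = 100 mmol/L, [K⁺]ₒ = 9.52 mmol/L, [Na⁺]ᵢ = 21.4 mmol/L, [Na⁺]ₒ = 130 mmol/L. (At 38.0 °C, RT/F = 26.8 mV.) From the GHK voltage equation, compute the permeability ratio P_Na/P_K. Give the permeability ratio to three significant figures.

Let α = P_Na/P_K. GHK: Vm = 26.8·ln[(Kₒ + α·Naₒ)/(Kᵢ + α·Naᵢ)].
e^(Vm/26.8) = e^(-41.0/26.8) = 0.21657
So 0.21657·(Kᵢ + α·Naᵢ) = Kₒ + α·Naₒ → α = (0.21657·100.0 − 9.52) / (130.0 − 0.21657·21.4)
α = (21.66 − 9.52) / (130.0 − 4.635) = 12.14/125.4 = 0.09681

0.0968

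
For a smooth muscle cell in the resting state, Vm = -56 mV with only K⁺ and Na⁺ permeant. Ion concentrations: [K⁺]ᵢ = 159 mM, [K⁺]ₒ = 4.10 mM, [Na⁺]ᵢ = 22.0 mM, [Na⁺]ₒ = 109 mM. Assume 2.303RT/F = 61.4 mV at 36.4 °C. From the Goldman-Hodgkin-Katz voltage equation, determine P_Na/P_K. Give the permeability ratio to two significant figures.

0.14

Let α = P_Na/P_K. GHK: Vm = 61.4·log₁₀[(Kₒ + α·Naₒ)/(Kᵢ + α·Naᵢ)].
10^(Vm/61.4) = 10^(-56.0/61.4) = 0.12245
So 0.12245·(Kᵢ + α·Naᵢ) = Kₒ + α·Naₒ → α = (0.12245·159.0 − 4.1) / (109.0 − 0.12245·22.0)
α = (19.47 − 4.1) / (109.0 − 2.694) = 15.37/106.3 = 0.1446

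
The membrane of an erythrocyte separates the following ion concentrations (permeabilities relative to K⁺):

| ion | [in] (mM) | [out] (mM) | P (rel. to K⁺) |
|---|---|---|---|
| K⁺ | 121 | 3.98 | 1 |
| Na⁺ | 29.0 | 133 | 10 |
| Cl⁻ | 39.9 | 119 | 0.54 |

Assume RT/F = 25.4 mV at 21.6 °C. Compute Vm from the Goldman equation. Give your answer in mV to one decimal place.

26.6 mV

Vm = 25.4 · ln[(Σ P·[cation]ₒ + Σ P·[anion]ᵢ) / (Σ P·[cation]ᵢ + Σ P·[anion]ₒ)]
Numerator = 1×3.98 + 10×133 + 0.54×39.9 = 1356
Denominator = 1×121 + 10×29.0 + 0.54×119 = 475.3
Vm = 25.4 · ln(2.8522) = 25.4 × (1.0481) = 26.62 mV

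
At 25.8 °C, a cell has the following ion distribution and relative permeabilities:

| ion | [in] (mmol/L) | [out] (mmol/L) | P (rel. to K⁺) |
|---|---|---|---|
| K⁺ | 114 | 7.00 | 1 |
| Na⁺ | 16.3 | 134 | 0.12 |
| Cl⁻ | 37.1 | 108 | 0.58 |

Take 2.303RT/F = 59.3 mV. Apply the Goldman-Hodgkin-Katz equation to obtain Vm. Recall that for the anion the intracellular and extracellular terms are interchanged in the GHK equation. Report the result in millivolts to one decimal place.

Vm = 59.3 · log₁₀[(Σ P·[cation]ₒ + Σ P·[anion]ᵢ) / (Σ P·[cation]ᵢ + Σ P·[anion]ₒ)]
Numerator = 1×7.00 + 0.12×134 + 0.58×37.1 = 44.6
Denominator = 1×114 + 0.12×16.3 + 0.58×108 = 178.6
Vm = 59.3 · log₁₀(0.24971) = 59.3 × (-0.6026) = -35.73 mV

-35.7 mV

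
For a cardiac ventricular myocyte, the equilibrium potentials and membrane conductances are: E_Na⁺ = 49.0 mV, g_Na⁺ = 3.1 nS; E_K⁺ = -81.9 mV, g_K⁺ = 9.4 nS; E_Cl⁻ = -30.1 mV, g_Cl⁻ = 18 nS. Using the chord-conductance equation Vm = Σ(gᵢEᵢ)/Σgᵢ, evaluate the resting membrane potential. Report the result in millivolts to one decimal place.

-38.0 mV

Σ gᵢEᵢ = 3.1·(49.0) + 9.4·(-81.9) + 18·(-30.1) = -1159.76
Σ gᵢ = 3.1 + 9.4 + 18 = 30.5
Vm = -1159.76 / 30.5 = -38.02 mV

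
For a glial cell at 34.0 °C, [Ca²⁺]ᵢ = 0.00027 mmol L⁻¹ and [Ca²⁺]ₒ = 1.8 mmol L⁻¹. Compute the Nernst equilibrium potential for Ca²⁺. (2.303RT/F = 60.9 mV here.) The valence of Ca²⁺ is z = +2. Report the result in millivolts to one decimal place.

116.4 mV

E = (60.9/z) · log₁₀([Ca²⁺]_out/[Ca²⁺]_in) with z = +2.
= (60.9/2) · log₁₀(1.8/0.00027) = 30.45 · log₁₀(6667)
= 30.45 · (3.8239) = 116.44 mV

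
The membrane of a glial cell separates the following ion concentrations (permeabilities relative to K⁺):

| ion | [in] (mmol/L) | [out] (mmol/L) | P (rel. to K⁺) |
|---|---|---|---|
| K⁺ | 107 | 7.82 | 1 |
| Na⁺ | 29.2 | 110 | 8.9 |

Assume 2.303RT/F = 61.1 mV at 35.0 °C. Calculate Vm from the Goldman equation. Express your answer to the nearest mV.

26 mV

Vm = 61.1 · log₁₀[(Σ P·[cation]ₒ + Σ P·[anion]ᵢ) / (Σ P·[cation]ᵢ + Σ P·[anion]ₒ)]
Numerator = 1×7.82 + 8.9×110 = 986.8
Denominator = 1×107 + 8.9×29.2 = 366.9
Vm = 61.1 · log₁₀(2.6898) = 61.1 × (0.4297) = 26.26 mV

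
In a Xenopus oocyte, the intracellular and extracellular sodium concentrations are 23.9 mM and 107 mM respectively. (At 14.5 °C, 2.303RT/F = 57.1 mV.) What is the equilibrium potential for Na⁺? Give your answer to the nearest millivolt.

E = (57.1/z) · log₁₀([Na⁺]_out/[Na⁺]_in) with z = +1.
= (57.1/1) · log₁₀(107/23.9) = 57.10 · log₁₀(4.477)
= 57.10 · (0.6510) = 37.17 mV

37 mV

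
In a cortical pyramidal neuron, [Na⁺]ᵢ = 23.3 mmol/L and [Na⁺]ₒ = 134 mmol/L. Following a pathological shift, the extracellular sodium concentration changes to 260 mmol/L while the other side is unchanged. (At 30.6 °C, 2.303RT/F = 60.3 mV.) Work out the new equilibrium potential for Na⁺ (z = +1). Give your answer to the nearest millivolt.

After the shift: [Na⁺]_out = 260, [Na⁺]_in = 23.3 mmol/L.
E_new = (60.3/1)·log₁₀(260/23.3) = 60.30 · (1.0476) = 63.17 mV

63 mV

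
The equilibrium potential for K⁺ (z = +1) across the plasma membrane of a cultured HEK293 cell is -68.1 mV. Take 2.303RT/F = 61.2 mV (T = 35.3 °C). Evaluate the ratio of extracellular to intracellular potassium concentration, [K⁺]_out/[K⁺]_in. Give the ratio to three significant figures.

0.0771

log₁₀([out]/[in]) = E·z/(61.2) = -68.1 × 1 / 61.2 = -1.1127
[out]/[in] = 10^(-1.1127) = 0.07714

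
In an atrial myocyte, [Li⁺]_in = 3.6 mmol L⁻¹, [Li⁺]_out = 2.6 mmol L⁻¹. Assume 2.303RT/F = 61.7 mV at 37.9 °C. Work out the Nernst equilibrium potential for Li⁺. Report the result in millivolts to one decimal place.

E = (61.7/z) · log₁₀([Li⁺]_out/[Li⁺]_in) with z = +1.
= (61.7/1) · log₁₀(2.6/3.6) = 61.70 · log₁₀(0.7222)
= 61.70 · (-0.1413) = -8.72 mV

-8.7 mV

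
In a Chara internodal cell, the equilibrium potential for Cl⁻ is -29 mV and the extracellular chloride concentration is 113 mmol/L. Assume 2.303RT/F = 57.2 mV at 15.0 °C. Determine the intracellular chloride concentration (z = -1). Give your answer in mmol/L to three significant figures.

Nernst: E = (57.2/-1) · log₁₀([out]/[in]), so log₁₀([out]/[in]) = -29.0 × -1 / 57.2 = 0.5070.
[out]/[in] = 10^(0.5070) = 3.214.
[in] = 113 / 3.214 = 35.16 mmol/L.

35.2 mmol/L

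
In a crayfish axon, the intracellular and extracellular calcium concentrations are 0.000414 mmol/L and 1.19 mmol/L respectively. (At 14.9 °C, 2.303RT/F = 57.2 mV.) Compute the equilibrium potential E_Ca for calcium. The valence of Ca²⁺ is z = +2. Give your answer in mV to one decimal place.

E = (57.2/z) · log₁₀([Ca²⁺]_out/[Ca²⁺]_in) with z = +2.
= (57.2/2) · log₁₀(1.19/0.000414) = 28.60 · log₁₀(2874)
= 28.60 · (3.4585) = 98.91 mV

98.9 mV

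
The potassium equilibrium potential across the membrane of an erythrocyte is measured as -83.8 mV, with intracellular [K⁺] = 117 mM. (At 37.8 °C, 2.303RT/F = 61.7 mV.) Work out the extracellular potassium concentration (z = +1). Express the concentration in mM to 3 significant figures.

5.13 mM

Nernst: E = (61.7/1) · log₁₀([out]/[in]), so log₁₀([out]/[in]) = -83.8 × 1 / 61.7 = -1.3582.
[out]/[in] = 10^(-1.3582) = 0.04383.
[out] = 0.04383 × 117 = 5.129 mM.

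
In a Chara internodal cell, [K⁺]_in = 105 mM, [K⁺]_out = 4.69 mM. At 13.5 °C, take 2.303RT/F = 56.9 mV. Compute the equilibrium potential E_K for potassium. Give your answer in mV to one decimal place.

-76.8 mV

E = (56.9/z) · log₁₀([K⁺]_out/[K⁺]_in) with z = +1.
= (56.9/1) · log₁₀(4.69/105) = 56.90 · log₁₀(0.04467)
= 56.90 · (-1.3500) = -76.82 mV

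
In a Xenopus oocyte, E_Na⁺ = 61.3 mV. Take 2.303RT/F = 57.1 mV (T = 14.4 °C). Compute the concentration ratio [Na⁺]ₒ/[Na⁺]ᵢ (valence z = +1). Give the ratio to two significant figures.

log₁₀([out]/[in]) = E·z/(57.1) = 61.3 × 1 / 57.1 = 1.0736
[out]/[in] = 10^(1.0736) = 11.85

12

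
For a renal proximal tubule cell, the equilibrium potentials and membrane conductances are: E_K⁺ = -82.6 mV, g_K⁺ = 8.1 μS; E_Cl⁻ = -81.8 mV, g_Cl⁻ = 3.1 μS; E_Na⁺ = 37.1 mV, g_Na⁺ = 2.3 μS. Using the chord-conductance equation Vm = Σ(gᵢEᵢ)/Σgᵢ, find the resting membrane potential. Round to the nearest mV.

Σ gᵢEᵢ = 8.1·(-82.6) + 3.1·(-81.8) + 2.3·(37.1) = -837.31
Σ gᵢ = 8.1 + 3.1 + 2.3 = 13.5
Vm = -837.31 / 13.5 = -62.02 mV

-62 mV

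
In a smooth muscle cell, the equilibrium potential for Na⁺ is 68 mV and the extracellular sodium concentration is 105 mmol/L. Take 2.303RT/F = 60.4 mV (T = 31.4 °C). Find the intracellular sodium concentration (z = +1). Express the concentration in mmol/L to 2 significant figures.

Nernst: E = (60.4/1) · log₁₀([out]/[in]), so log₁₀([out]/[in]) = 68.0 × 1 / 60.4 = 1.1258.
[out]/[in] = 10^(1.1258) = 13.36.
[in] = 105 / 13.36 = 7.859 mmol/L.

7.9 mmol/L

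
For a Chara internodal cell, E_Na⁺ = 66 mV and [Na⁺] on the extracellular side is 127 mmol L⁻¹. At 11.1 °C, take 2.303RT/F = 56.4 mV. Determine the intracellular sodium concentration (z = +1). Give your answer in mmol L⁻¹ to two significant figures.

Nernst: E = (56.4/1) · log₁₀([out]/[in]), so log₁₀([out]/[in]) = 66.0 × 1 / 56.4 = 1.1702.
[out]/[in] = 10^(1.1702) = 14.8.
[in] = 127 / 14.8 = 8.582 mmol L⁻¹.

8.6 mmol L⁻¹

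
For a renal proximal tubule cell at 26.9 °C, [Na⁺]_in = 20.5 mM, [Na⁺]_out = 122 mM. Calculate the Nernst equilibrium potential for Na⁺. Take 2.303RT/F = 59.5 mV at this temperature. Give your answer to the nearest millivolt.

46 mV

E = (59.5/z) · log₁₀([Na⁺]_out/[Na⁺]_in) with z = +1.
= (59.5/1) · log₁₀(122/20.5) = 59.50 · log₁₀(5.951)
= 59.50 · (0.7746) = 46.09 mV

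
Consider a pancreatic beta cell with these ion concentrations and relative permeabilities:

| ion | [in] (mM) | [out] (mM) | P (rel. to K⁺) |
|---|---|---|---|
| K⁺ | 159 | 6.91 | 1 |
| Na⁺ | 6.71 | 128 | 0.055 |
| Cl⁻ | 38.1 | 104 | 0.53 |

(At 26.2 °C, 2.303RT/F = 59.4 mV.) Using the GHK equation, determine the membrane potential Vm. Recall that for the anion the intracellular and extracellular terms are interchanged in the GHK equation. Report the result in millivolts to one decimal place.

-47.4 mV

Vm = 59.4 · log₁₀[(Σ P·[cation]ₒ + Σ P·[anion]ᵢ) / (Σ P·[cation]ᵢ + Σ P·[anion]ₒ)]
Numerator = 1×6.91 + 0.055×128 + 0.53×38.1 = 34.14
Denominator = 1×159 + 0.055×6.71 + 0.53×104 = 214.5
Vm = 59.4 · log₁₀(0.15918) = 59.4 × (-0.7981) = -47.41 mV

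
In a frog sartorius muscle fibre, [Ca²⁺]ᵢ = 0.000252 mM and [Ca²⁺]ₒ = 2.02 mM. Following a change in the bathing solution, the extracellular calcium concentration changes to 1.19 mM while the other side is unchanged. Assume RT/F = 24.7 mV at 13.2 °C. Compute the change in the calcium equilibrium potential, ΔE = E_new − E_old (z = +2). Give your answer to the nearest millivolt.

E_old = (24.7/2)·ln(2.02/0.000252) = 111.02 mV
E_new = (24.7/2)·ln(1.19/0.000252) = 104.48 mV
ΔE = 104.48 − (111.02) = -6.53 mV

-7 mV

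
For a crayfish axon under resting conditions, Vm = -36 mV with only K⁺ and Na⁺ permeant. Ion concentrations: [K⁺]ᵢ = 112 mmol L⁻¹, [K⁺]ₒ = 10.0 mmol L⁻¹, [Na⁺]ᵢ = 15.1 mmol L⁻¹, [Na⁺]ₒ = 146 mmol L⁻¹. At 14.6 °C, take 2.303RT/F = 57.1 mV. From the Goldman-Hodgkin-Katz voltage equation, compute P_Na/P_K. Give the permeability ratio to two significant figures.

0.11

Let α = P_Na/P_K. GHK: Vm = 57.1·log₁₀[(Kₒ + α·Naₒ)/(Kᵢ + α·Naᵢ)].
10^(Vm/57.1) = 10^(-36.0/57.1) = 0.23417
So 0.23417·(Kᵢ + α·Naᵢ) = Kₒ + α·Naₒ → α = (0.23417·112.0 − 10.0) / (146.0 − 0.23417·15.1)
α = (26.23 − 10.0) / (146.0 − 3.536) = 16.23/142.5 = 0.1139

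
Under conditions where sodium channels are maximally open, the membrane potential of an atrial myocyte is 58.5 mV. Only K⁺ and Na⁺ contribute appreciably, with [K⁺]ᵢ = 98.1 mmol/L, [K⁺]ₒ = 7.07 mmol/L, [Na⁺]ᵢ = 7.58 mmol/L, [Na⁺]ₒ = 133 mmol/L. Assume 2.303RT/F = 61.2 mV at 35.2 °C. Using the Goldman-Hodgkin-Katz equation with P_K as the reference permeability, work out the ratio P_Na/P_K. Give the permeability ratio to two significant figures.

Let α = P_Na/P_K. GHK: Vm = 61.2·log₁₀[(Kₒ + α·Naₒ)/(Kᵢ + α·Naᵢ)].
10^(Vm/61.2) = 10^(58.5/61.2) = 9.034
So 9.034·(Kᵢ + α·Naᵢ) = Kₒ + α·Naₒ → α = (9.034·98.1 − 7.07) / (133.0 − 9.034·7.58)
α = (886.2 − 7.07) / (133.0 − 68.48) = 879.2/64.52 = 13.63

14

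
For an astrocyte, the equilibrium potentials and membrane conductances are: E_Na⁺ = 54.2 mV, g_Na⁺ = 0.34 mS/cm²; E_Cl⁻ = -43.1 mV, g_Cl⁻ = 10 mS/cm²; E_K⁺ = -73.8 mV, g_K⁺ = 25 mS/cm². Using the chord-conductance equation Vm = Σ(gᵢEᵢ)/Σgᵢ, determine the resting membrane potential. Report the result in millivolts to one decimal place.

-63.9 mV

Σ gᵢEᵢ = 0.34·(54.2) + 10·(-43.1) + 25·(-73.8) = -2257.57
Σ gᵢ = 0.34 + 10 + 25 = 35.34
Vm = -2257.57 / 35.34 = -63.88 mV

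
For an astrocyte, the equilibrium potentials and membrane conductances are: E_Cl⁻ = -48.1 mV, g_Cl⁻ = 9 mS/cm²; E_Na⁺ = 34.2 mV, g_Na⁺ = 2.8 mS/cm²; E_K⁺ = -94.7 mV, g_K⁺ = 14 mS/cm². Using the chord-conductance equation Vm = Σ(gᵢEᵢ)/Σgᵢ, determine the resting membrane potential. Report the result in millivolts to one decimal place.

-64.5 mV

Σ gᵢEᵢ = 9·(-48.1) + 2.8·(34.2) + 14·(-94.7) = -1662.94
Σ gᵢ = 9 + 2.8 + 14 = 25.8
Vm = -1662.94 / 25.8 = -64.46 mV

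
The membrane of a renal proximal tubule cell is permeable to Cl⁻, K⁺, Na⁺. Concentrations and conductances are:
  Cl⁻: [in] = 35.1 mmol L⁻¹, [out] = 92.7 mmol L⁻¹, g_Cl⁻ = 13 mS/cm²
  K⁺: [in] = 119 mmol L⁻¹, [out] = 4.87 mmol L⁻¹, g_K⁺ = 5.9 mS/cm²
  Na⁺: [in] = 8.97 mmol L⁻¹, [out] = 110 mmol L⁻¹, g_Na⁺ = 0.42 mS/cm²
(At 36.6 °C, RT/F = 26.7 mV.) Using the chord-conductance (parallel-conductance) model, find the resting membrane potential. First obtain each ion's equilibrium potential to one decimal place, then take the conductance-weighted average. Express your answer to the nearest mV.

-42 mV

E_Cl⁻ = (26.7/-1)·ln(92.7/35.1) = -25.9 mV
E_K⁺ = (26.7/1)·ln(4.87/119) = -85.3 mV
E_Na⁺ = (26.7/1)·ln(110/8.97) = 66.9 mV
Vm = (Σ gᵢEᵢ)/(Σ gᵢ) = (13·-25.9 + 5.9·-85.3 + 0.42·66.9) / (13 + 5.9 + 0.42)
= -811.87 / 19.32 = -42.02 mV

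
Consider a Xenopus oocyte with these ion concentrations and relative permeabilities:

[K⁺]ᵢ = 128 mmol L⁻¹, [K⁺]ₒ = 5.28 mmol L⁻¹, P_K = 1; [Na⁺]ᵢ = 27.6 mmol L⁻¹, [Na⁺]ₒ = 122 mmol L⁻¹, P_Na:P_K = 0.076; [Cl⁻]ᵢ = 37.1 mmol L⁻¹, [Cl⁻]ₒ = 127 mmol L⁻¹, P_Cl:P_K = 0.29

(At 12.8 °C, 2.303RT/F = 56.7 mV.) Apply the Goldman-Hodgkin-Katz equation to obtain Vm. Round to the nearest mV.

Vm = 56.7 · log₁₀[(Σ P·[cation]ₒ + Σ P·[anion]ᵢ) / (Σ P·[cation]ᵢ + Σ P·[anion]ₒ)]
Numerator = 1×5.28 + 0.076×122 + 0.29×37.1 = 25.31
Denominator = 1×128 + 0.076×27.6 + 0.29×127 = 166.9
Vm = 56.7 · log₁₀(0.15163) = 56.7 × (-0.8192) = -46.45 mV

-46 mV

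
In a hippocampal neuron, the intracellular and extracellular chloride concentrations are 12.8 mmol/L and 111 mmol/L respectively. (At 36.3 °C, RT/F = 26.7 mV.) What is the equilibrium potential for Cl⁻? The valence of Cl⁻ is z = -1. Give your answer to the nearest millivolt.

E = (26.7/z) · ln([Cl⁻]_out/[Cl⁻]_in) with z = -1.
For an anion, dividing by z = -1 reverses the sign.
= (26.7/-1) · ln(111/12.8) = -26.70 · ln(8.672)
= -26.70 · (2.1601) = -57.67 mV

-58 mV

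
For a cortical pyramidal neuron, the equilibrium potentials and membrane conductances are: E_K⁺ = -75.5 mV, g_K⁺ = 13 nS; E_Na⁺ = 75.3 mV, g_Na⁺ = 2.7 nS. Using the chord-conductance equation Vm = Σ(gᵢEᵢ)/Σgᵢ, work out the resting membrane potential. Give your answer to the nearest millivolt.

-50 mV

Σ gᵢEᵢ = 13·(-75.5) + 2.7·(75.3) = -778.19
Σ gᵢ = 13 + 2.7 = 15.7
Vm = -778.19 / 15.7 = -49.57 mV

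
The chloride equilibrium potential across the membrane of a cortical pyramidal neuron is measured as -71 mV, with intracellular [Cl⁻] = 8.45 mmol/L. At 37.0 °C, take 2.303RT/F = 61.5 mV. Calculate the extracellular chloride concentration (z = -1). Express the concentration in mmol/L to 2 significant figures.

Nernst: E = (61.5/-1) · log₁₀([out]/[in]), so log₁₀([out]/[in]) = -71.0 × -1 / 61.5 = 1.1545.
[out]/[in] = 10^(1.1545) = 14.27.
[out] = 14.27 × 8.45 = 120.6 mmol/L.

120 mmol/L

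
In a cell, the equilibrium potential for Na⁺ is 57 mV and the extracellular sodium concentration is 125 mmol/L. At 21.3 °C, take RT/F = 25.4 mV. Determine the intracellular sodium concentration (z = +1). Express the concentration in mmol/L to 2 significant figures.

Nernst: E = (25.4/1) · ln([out]/[in]), so ln([out]/[in]) = 57.0 × 1 / 25.4 = 2.2441.
[out]/[in] = e^(2.2441) = 9.432.
[in] = 125 / 9.432 = 13.25 mmol/L.

13 mmol/L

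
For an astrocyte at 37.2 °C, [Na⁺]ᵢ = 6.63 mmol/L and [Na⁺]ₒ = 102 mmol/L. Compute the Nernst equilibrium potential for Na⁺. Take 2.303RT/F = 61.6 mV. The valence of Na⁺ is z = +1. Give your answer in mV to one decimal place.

73.1 mV

E = (61.6/z) · log₁₀([Na⁺]_out/[Na⁺]_in) with z = +1.
= (61.6/1) · log₁₀(102/6.63) = 61.60 · log₁₀(15.38)
= 61.60 · (1.1871) = 73.12 mV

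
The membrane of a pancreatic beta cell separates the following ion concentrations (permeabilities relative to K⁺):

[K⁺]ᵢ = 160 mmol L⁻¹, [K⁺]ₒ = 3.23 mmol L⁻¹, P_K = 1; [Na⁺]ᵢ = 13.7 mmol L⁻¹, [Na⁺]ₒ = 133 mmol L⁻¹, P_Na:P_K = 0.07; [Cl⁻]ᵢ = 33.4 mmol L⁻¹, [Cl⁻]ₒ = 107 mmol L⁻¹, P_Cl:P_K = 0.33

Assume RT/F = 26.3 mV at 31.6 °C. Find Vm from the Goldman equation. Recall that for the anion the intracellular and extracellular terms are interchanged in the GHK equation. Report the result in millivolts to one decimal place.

Vm = 26.3 · ln[(Σ P·[cation]ₒ + Σ P·[anion]ᵢ) / (Σ P·[cation]ᵢ + Σ P·[anion]ₒ)]
Numerator = 1×3.23 + 0.07×133 + 0.33×33.4 = 23.56
Denominator = 1×160 + 0.07×13.7 + 0.33×107 = 196.3
Vm = 26.3 · ln(0.12005) = 26.3 × (-2.1199) = -55.75 mV

-55.8 mV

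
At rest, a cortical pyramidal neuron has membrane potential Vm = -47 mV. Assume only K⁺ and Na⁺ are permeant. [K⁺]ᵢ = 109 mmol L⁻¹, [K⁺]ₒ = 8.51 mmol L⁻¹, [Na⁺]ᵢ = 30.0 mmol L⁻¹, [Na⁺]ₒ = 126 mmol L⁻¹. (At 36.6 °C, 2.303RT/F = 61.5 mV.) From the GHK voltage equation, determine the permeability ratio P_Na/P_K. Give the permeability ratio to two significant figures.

Let α = P_Na/P_K. GHK: Vm = 61.5·log₁₀[(Kₒ + α·Naₒ)/(Kᵢ + α·Naᵢ)].
10^(Vm/61.5) = 10^(-47.0/61.5) = 0.1721
So 0.1721·(Kᵢ + α·Naᵢ) = Kₒ + α·Naₒ → α = (0.1721·109.0 − 8.51) / (126.0 − 0.1721·30.0)
α = (18.76 − 8.51) / (126.0 − 5.163) = 10.25/120.8 = 0.08481

0.085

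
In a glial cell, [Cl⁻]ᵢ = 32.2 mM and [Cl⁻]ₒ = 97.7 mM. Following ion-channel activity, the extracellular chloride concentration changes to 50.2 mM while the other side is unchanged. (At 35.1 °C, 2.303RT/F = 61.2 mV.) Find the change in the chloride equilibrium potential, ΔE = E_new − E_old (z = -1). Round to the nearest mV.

E_old = (61.2/-1)·log₁₀(97.7/32.2) = -29.50 mV
E_new = (61.2/-1)·log₁₀(50.2/32.2) = -11.80 mV
ΔE = -11.80 − (-29.50) = 17.70 mV

18 mV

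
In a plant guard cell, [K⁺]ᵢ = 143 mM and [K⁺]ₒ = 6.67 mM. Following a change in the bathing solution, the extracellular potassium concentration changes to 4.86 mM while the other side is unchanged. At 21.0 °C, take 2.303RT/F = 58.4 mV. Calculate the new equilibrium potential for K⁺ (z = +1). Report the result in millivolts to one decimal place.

-85.8 mV

After the shift: [K⁺]_out = 4.86, [K⁺]_in = 143 mM.
E_new = (58.4/1)·log₁₀(4.86/143) = 58.40 · (-1.4687) = -85.77 mV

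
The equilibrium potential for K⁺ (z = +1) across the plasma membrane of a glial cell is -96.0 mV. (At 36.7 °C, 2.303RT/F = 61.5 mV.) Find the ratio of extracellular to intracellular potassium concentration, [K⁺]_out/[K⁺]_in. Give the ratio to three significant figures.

0.0275

log₁₀([out]/[in]) = E·z/(61.5) = -96.0 × 1 / 61.5 = -1.5610
[out]/[in] = 10^(-1.5610) = 0.02748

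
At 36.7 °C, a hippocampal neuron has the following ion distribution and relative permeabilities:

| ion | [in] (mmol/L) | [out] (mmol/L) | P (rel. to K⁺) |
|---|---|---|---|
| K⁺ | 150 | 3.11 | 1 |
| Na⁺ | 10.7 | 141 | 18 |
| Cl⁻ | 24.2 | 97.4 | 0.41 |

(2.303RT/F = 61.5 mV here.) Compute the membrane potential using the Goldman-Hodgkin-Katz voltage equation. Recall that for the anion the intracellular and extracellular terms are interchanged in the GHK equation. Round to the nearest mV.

Vm = 61.5 · log₁₀[(Σ P·[cation]ₒ + Σ P·[anion]ᵢ) / (Σ P·[cation]ᵢ + Σ P·[anion]ₒ)]
Numerator = 1×3.11 + 18×141 + 0.41×24.2 = 2551
Denominator = 1×150 + 18×10.7 + 0.41×97.4 = 382.5
Vm = 61.5 · log₁₀(6.6688) = 61.5 × (0.8240) = 50.68 mV

51 mV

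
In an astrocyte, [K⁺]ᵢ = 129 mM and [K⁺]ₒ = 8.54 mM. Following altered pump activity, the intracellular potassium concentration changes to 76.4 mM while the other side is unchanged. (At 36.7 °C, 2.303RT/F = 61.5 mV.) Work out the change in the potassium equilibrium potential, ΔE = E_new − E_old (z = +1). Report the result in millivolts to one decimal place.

E_old = (61.5/1)·log₁₀(8.54/129) = -72.52 mV
E_new = (61.5/1)·log₁₀(8.54/76.4) = -58.53 mV
ΔE = -58.53 − (-72.52) = 13.99 mV

14.0 mV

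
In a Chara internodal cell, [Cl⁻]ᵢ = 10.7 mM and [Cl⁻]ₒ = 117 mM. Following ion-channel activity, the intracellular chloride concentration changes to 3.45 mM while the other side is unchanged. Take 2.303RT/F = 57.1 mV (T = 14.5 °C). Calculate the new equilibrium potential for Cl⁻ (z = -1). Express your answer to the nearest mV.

-87 mV

After the shift: [Cl⁻]_out = 117, [Cl⁻]_in = 3.45 mM.
E_new = (57.1/-1)·log₁₀(117/3.45) = -57.10 · (1.5304) = -87.38 mV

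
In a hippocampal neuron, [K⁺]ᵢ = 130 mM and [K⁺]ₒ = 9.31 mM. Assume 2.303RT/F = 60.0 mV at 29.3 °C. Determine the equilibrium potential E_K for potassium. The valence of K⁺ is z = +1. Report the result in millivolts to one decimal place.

-68.7 mV

E = (60.0/z) · log₁₀([K⁺]_out/[K⁺]_in) with z = +1.
= (60.0/1) · log₁₀(9.31/130) = 60.00 · log₁₀(0.07162)
= 60.00 · (-1.1450) = -68.70 mV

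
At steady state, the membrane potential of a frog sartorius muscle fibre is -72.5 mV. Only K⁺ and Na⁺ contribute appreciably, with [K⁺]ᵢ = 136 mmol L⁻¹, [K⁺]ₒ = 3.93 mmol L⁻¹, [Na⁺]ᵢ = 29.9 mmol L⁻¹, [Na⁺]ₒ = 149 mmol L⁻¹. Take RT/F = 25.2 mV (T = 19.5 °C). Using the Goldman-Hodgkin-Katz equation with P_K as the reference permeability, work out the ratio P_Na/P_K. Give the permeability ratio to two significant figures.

0.025

Let α = P_Na/P_K. GHK: Vm = 25.2·ln[(Kₒ + α·Naₒ)/(Kᵢ + α·Naᵢ)].
e^(Vm/25.2) = e^(-72.5/25.2) = 0.056304
So 0.056304·(Kᵢ + α·Naᵢ) = Kₒ + α·Naₒ → α = (0.056304·136.0 − 3.93) / (149.0 − 0.056304·29.9)
α = (7.657 − 3.93) / (149.0 − 1.683) = 3.727/147.3 = 0.0253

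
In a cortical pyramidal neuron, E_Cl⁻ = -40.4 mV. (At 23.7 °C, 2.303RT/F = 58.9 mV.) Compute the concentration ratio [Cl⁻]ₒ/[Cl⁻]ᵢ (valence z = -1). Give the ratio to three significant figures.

4.85

log₁₀([out]/[in]) = E·z/(58.9) = -40.4 × -1 / 58.9 = 0.6859
[out]/[in] = 10^(0.6859) = 4.852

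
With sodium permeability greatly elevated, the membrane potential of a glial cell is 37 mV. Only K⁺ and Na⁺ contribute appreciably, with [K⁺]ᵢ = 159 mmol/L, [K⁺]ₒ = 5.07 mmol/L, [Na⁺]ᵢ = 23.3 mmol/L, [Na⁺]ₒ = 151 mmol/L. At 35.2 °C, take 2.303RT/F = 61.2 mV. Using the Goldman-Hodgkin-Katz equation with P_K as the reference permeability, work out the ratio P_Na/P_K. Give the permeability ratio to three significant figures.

Let α = P_Na/P_K. GHK: Vm = 61.2·log₁₀[(Kₒ + α·Naₒ)/(Kᵢ + α·Naᵢ)].
10^(Vm/61.2) = 10^(37.0/61.2) = 4.0232
So 4.0232·(Kᵢ + α·Naᵢ) = Kₒ + α·Naₒ → α = (4.0232·159.0 − 5.07) / (151.0 − 4.0232·23.3)
α = (639.7 − 5.07) / (151.0 − 93.74) = 634.6/57.26 = 11.08

11.1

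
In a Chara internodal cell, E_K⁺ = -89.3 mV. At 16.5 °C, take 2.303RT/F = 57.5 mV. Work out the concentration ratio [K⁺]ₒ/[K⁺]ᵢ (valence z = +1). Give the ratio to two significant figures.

0.028

log₁₀([out]/[in]) = E·z/(57.5) = -89.3 × 1 / 57.5 = -1.5530
[out]/[in] = 10^(-1.5530) = 0.02799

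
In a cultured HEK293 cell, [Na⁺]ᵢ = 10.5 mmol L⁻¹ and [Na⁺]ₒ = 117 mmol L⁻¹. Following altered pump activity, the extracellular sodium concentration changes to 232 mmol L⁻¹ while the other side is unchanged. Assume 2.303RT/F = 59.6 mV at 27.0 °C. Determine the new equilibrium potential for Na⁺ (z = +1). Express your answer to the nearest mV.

After the shift: [Na⁺]_out = 232, [Na⁺]_in = 10.5 mmol L⁻¹.
E_new = (59.6/1)·log₁₀(232/10.5) = 59.60 · (1.3443) = 80.12 mV

80 mV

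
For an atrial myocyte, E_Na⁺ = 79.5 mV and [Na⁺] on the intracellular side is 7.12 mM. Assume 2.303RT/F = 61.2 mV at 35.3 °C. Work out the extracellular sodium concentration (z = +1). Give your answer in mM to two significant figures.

140 mM

Nernst: E = (61.2/1) · log₁₀([out]/[in]), so log₁₀([out]/[in]) = 79.5 × 1 / 61.2 = 1.2990.
[out]/[in] = 10^(1.2990) = 19.91.
[out] = 19.91 × 7.12 = 141.7 mM.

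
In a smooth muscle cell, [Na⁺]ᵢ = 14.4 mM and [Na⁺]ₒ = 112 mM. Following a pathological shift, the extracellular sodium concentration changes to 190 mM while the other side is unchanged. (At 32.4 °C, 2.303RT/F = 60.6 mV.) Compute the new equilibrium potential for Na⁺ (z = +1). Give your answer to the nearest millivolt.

After the shift: [Na⁺]_out = 190, [Na⁺]_in = 14.4 mM.
E_new = (60.6/1)·log₁₀(190/14.4) = 60.60 · (1.1204) = 67.90 mV

68 mV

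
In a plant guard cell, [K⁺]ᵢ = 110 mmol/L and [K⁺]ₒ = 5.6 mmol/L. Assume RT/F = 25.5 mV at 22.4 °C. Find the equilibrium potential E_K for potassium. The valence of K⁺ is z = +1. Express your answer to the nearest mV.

-76 mV

E = (25.5/z) · ln([K⁺]_out/[K⁺]_in) with z = +1.
= (25.5/1) · ln(5.6/110) = 25.50 · ln(0.05091)
= 25.50 · (-2.9777) = -75.93 mV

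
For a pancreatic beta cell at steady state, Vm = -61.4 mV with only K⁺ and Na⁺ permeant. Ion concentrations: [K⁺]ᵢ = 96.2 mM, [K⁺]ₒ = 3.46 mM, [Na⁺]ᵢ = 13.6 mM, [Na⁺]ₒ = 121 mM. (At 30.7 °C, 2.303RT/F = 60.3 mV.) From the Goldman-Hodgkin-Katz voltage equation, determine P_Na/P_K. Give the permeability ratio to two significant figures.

Let α = P_Na/P_K. GHK: Vm = 60.3·log₁₀[(Kₒ + α·Naₒ)/(Kᵢ + α·Naᵢ)].
10^(Vm/60.3) = 10^(-61.4/60.3) = 0.095887
So 0.095887·(Kᵢ + α·Naᵢ) = Kₒ + α·Naₒ → α = (0.095887·96.2 − 3.46) / (121.0 − 0.095887·13.6)
α = (9.224 − 3.46) / (121.0 − 1.304) = 5.764/119.7 = 0.04816

0.048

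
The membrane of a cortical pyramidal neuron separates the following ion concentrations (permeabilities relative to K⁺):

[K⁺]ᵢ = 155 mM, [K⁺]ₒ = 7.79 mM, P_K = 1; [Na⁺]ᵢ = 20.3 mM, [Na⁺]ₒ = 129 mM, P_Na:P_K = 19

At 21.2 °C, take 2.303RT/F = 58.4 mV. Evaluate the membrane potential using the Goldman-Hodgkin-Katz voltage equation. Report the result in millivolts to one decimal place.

38.4 mV

Vm = 58.4 · log₁₀[(Σ P·[cation]ₒ + Σ P·[anion]ᵢ) / (Σ P·[cation]ᵢ + Σ P·[anion]ₒ)]
Numerator = 1×7.79 + 19×129 = 2459
Denominator = 1×155 + 19×20.3 = 540.7
Vm = 58.4 · log₁₀(4.5474) = 58.4 × (0.6578) = 38.41 mV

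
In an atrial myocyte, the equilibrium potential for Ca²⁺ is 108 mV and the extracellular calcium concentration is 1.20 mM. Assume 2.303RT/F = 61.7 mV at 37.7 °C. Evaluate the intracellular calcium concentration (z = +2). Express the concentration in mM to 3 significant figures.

0.000379 mM

Nernst: E = (61.7/2) · log₁₀([out]/[in]), so log₁₀([out]/[in]) = 108.0 × 2 / 61.7 = 3.5008.
[out]/[in] = 10^(3.5008) = 3168.
[in] = 1.20 / 3168 = 0.0003788 mM.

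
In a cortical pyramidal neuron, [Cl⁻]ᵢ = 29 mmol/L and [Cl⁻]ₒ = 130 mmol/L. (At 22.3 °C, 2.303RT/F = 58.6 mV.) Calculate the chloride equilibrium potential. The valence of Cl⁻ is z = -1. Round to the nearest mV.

-38 mV

E = (58.6/z) · log₁₀([Cl⁻]_out/[Cl⁻]_in) with z = -1.
For an anion, dividing by z = -1 reverses the sign.
= (58.6/-1) · log₁₀(130/29) = -58.60 · log₁₀(4.483)
= -58.60 · (0.6515) = -38.18 mV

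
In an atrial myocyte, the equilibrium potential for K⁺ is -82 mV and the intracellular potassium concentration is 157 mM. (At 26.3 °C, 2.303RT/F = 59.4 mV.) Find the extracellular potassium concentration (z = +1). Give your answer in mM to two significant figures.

Nernst: E = (59.4/1) · log₁₀([out]/[in]), so log₁₀([out]/[in]) = -82.0 × 1 / 59.4 = -1.3805.
[out]/[in] = 10^(-1.3805) = 0.04164.
[out] = 0.04164 × 157 = 6.538 mM.

6.5 mM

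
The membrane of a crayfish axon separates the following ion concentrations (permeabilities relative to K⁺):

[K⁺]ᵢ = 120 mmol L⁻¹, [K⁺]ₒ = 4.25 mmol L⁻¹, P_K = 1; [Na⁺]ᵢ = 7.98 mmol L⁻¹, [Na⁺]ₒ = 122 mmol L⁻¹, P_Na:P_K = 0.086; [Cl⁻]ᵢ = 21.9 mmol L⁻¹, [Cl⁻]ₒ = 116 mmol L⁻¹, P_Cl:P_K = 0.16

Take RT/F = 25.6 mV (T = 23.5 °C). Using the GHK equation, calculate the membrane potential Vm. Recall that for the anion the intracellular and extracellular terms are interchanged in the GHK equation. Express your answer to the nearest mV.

-52 mV

Vm = 25.6 · ln[(Σ P·[cation]ₒ + Σ P·[anion]ᵢ) / (Σ P·[cation]ᵢ + Σ P·[anion]ₒ)]
Numerator = 1×4.25 + 0.086×122 + 0.16×21.9 = 18.25
Denominator = 1×120 + 0.086×7.98 + 0.16×116 = 139.2
Vm = 25.6 · ln(0.13103) = 25.6 × (-2.0323) = -52.03 mV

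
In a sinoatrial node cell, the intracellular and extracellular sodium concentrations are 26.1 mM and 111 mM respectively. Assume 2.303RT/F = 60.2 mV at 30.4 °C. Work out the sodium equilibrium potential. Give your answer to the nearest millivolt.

38 mV

E = (60.2/z) · log₁₀([Na⁺]_out/[Na⁺]_in) with z = +1.
= (60.2/1) · log₁₀(111/26.1) = 60.20 · log₁₀(4.253)
= 60.20 · (0.6287) = 37.85 mV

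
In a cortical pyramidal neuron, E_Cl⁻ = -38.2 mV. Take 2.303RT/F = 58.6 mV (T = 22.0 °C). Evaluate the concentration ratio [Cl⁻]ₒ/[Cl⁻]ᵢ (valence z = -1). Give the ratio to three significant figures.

log₁₀([out]/[in]) = E·z/(58.6) = -38.2 × -1 / 58.6 = 0.6519
[out]/[in] = 10^(0.6519) = 4.486

4.49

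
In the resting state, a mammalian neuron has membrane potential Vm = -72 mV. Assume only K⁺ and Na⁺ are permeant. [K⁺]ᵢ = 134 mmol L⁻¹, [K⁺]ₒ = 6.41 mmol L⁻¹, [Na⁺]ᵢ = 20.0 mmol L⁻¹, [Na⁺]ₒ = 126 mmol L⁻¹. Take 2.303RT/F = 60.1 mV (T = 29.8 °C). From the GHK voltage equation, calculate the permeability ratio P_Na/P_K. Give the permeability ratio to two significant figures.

Let α = P_Na/P_K. GHK: Vm = 60.1·log₁₀[(Kₒ + α·Naₒ)/(Kᵢ + α·Naᵢ)].
10^(Vm/60.1) = 10^(-72.0/60.1) = 0.063386
So 0.063386·(Kᵢ + α·Naᵢ) = Kₒ + α·Naₒ → α = (0.063386·134.0 − 6.41) / (126.0 − 0.063386·20.0)
α = (8.494 − 6.41) / (126.0 − 1.268) = 2.084/124.7 = 0.01671

0.017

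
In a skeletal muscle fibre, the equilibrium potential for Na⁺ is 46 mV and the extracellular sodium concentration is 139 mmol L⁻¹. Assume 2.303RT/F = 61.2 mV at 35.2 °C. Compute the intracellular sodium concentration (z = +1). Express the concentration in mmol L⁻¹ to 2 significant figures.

Nernst: E = (61.2/1) · log₁₀([out]/[in]), so log₁₀([out]/[in]) = 46.0 × 1 / 61.2 = 0.7516.
[out]/[in] = 10^(0.7516) = 5.645.
[in] = 139 / 5.645 = 24.63 mmol L⁻¹.

25 mmol L⁻¹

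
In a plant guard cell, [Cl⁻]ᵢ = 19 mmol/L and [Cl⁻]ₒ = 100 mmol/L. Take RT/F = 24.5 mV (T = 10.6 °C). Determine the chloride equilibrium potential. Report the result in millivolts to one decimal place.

E = (24.5/z) · ln([Cl⁻]_out/[Cl⁻]_in) with z = -1.
For an anion, dividing by z = -1 reverses the sign.
= (24.5/-1) · ln(100/19) = -24.50 · ln(5.263)
= -24.50 · (1.6607) = -40.69 mV

-40.7 mV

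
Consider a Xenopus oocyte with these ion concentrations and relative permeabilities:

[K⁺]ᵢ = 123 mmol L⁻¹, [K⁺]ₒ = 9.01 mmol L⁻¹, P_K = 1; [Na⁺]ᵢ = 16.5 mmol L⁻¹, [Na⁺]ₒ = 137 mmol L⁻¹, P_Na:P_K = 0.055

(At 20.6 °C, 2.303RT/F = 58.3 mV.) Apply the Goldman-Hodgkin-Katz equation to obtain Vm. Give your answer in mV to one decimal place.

-51.0 mV

Vm = 58.3 · log₁₀[(Σ P·[cation]ₒ + Σ P·[anion]ᵢ) / (Σ P·[cation]ᵢ + Σ P·[anion]ₒ)]
Numerator = 1×9.01 + 0.055×137 = 16.55
Denominator = 1×123 + 0.055×16.5 = 123.9
Vm = 58.3 · log₁₀(0.13353) = 58.3 × (-0.8744) = -50.98 mV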